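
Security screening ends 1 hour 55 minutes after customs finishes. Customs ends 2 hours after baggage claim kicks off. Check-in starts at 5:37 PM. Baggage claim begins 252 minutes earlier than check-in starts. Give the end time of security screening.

Baggage claim starts at 5:37 PM − 252 min = 1:25 PM.
Customs ends at 1:25 PM + 120 min = 3:25 PM.
Security screening ends at 3:25 PM + 115 min = 5:20 PM.

5:20 PM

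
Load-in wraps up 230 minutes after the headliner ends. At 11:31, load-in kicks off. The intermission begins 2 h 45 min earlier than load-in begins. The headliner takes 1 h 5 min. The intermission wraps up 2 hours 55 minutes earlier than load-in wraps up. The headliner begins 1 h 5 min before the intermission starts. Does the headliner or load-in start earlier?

The intermission starts at 11:31 − 165 min = 08:46.
The headliner starts at 08:46 − 65 min = 07:41.
The headliner starts at 07:41 and load-in starts at 11:31, so the headliner is first.

the headliner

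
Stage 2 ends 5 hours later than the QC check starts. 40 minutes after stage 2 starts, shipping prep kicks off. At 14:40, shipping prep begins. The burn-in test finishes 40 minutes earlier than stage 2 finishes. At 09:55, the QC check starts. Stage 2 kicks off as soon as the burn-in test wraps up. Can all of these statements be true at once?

No

Stage 2 ends at 09:55 + 300 min = 14:55.
The burn-in test ends at 14:55 − 40 min = 14:15.
So stage 2 starts at 14:15.
Shipping prep starts at 14:15 + 40 min = 14:55.
But shipping prep is also said to start at 14:40 — a 15-minute conflict.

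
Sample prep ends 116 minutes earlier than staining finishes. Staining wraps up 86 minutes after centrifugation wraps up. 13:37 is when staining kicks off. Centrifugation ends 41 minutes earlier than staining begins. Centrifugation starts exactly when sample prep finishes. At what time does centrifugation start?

Centrifugation ends at 13:37 − 41 min = 12:56.
Staining ends at 12:56 + 86 min = 14:22.
Sample prep ends at 14:22 − 116 min = 12:26.
So centrifugation starts at 12:26.

12:26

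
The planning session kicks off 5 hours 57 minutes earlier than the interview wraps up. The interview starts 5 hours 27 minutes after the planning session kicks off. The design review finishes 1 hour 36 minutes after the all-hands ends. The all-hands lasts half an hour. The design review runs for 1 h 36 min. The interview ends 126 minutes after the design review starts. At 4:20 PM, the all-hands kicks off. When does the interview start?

The all-hands ends at 4:20 PM + 30 min = 4:50 PM.
The design review ends at 4:50 PM + 96 min = 6:26 PM.
The design review starts at 6:26 PM − 96 min = 4:50 PM.
The interview ends at 4:50 PM + 126 min = 6:56 PM.
The planning session starts at 6:56 PM − 357 min = 12:59 PM.
The interview starts at 12:59 PM + 327 min = 6:26 PM.

6:26 PM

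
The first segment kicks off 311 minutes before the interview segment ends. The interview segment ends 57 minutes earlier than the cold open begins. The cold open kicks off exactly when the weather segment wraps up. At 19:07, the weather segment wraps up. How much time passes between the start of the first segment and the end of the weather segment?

The cold open starts at 19:07.
The interview segment ends at 19:07 − 57 min = 18:10.
The first segment starts at 18:10 − 311 min = 12:59.
From 12:59 to 19:07 is 368 minutes.

368 minutes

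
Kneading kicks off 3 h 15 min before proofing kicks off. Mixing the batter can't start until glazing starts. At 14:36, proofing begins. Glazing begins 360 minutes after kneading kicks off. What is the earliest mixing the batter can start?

Kneading starts at 14:36 − 195 min = 11:21.
Glazing starts at 11:21 + 360 min = 17:21.
Mixing the batter is bounded by glazing, so the earliest it can start is 17:21.

17:21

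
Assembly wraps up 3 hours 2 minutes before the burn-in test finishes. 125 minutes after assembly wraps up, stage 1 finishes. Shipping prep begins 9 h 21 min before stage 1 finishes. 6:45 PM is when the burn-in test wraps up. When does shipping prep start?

8:27 AM

Assembly ends at 6:45 PM − 182 min = 3:43 PM.
Stage 1 ends at 3:43 PM + 125 min = 5:48 PM.
Shipping prep starts at 5:48 PM − 561 min = 8:27 AM.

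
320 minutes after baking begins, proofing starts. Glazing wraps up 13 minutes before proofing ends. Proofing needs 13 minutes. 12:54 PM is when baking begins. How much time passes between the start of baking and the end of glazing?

Proofing starts at 12:54 PM + 320 min = 6:14 PM.
Proofing ends at 6:14 PM + 13 min = 6:27 PM.
Glazing ends at 6:27 PM − 13 min = 6:14 PM.
From 12:54 PM to 6:14 PM is 5 hours 20 minutes.

5 hours 20 minutes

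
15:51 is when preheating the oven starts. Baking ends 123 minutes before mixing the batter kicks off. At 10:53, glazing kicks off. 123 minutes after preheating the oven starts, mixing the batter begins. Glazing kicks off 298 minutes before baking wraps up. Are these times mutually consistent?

Yes

Mixing the batter starts at 15:51 + 123 min = 17:54.
Baking ends at 17:54 − 123 min = 15:51.
Glazing starts at 15:51 − 298 min = 10:53.
That matches the stated 10:53, so the schedule is consistent.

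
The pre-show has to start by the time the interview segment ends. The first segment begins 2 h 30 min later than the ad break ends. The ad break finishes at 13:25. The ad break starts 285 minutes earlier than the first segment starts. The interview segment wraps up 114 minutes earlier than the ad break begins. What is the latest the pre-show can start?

09:16

The first segment starts at 13:25 + 150 min = 15:55.
The ad break starts at 15:55 − 285 min = 11:10.
The interview segment ends at 11:10 − 114 min = 09:16.
The pre-show is bounded by the interview segment, so the latest it can start is 09:16.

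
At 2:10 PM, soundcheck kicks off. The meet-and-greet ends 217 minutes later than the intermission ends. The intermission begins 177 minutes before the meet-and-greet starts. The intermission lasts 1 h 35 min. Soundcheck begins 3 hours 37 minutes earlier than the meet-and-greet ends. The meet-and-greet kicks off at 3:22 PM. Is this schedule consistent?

No

The intermission starts at 3:22 PM − 177 min = 12:25 PM.
The intermission ends at 12:25 PM + 95 min = 2:00 PM.
The meet-and-greet ends at 2:00 PM + 217 min = 5:37 PM.
Soundcheck starts at 5:37 PM − 217 min = 2:00 PM.
But soundcheck is also said to start at 2:10 PM — a 10-minute conflict.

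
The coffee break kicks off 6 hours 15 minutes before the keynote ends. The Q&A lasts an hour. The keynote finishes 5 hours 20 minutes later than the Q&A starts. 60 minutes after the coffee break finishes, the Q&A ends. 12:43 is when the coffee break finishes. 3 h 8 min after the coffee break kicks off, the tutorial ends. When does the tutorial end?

The Q&A ends at 12:43 + 60 min = 13:43.
The Q&A starts at 13:43 − 60 min = 12:43.
The keynote ends at 12:43 + 320 min = 18:03.
The coffee break starts at 18:03 − 375 min = 11:48.
The tutorial ends at 11:48 + 188 min = 14:56.

14:56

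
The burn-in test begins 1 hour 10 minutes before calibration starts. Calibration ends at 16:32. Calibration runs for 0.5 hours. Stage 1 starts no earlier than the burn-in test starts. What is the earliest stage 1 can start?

Calibration starts at 16:32 − 30 min = 16:02.
The burn-in test starts at 16:02 − 70 min = 14:52.
Stage 1 is bounded by the burn-in test, so the earliest it can start is 14:52.

14:52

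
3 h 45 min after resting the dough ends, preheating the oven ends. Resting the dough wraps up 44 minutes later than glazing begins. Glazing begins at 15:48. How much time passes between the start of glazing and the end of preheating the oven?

4 h 29 min

Resting the dough ends at 15:48 + 44 min = 16:32.
Preheating the oven ends at 16:32 + 225 min = 20:17.
From 15:48 to 20:17 is 4 h 29 min.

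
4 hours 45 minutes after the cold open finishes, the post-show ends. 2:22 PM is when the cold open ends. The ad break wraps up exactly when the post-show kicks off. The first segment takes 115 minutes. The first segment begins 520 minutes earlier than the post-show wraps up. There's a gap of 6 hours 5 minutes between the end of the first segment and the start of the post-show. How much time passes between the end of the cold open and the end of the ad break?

245 minutes

The post-show ends at 2:22 PM + 285 min = 7:07 PM.
The first segment starts at 7:07 PM − 520 min = 10:27 AM.
The first segment ends at 10:27 AM + 115 min = 12:22 PM.
The post-show starts at 12:22 PM + 365 min = 6:27 PM.
So the ad break ends at 6:27 PM.
From 2:22 PM to 6:27 PM is 245 minutes.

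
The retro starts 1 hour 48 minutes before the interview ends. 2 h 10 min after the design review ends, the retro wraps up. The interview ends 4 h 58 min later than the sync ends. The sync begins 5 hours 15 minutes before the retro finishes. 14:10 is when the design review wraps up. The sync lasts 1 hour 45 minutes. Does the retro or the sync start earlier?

The retro ends at 14:10 + 130 min = 16:20.
The sync starts at 16:20 − 315 min = 11:05.
The sync ends at 11:05 + 105 min = 12:50.
The interview ends at 12:50 + 298 min = 17:48.
The retro starts at 17:48 − 108 min = 16:00.
The retro starts at 16:00 and the sync starts at 11:05, so the sync is first.

the sync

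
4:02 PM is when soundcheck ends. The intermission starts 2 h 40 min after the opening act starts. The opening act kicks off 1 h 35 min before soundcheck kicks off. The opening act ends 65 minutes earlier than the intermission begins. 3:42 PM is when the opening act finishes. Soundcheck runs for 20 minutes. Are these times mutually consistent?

Yes

Soundcheck starts at 4:02 PM − 20 min = 3:42 PM.
The opening act starts at 3:42 PM − 95 min = 2:07 PM.
The intermission starts at 2:07 PM + 160 min = 4:47 PM.
The opening act ends at 4:47 PM − 65 min = 3:42 PM.
That matches the stated 3:42 PM, so the schedule is consistent.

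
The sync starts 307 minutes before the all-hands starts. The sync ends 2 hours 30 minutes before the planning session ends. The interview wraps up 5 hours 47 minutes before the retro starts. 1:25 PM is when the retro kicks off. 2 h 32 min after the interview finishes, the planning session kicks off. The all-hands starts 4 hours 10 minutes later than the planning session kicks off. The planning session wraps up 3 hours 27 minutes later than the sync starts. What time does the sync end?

10:10 AM

The interview ends at 1:25 PM − 347 min = 7:38 AM.
The planning session starts at 7:38 AM + 152 min = 10:10 AM.
The all-hands starts at 10:10 AM + 250 min = 2:20 PM.
The sync starts at 2:20 PM − 307 min = 9:13 AM.
The planning session ends at 9:13 AM + 207 min = 12:40 PM.
The sync ends at 12:40 PM − 150 min = 10:10 AM.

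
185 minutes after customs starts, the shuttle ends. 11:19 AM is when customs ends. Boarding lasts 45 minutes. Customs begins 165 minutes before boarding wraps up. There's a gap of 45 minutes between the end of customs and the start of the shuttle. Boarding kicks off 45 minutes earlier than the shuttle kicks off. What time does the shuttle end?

12:24 PM

The shuttle starts at 11:19 AM + 45 min = 12:04 PM.
Boarding starts at 12:04 PM − 45 min = 11:19 AM.
Boarding ends at 11:19 AM + 45 min = 12:04 PM.
Customs starts at 12:04 PM − 165 min = 9:19 AM.
The shuttle ends at 9:19 AM + 185 min = 12:24 PM.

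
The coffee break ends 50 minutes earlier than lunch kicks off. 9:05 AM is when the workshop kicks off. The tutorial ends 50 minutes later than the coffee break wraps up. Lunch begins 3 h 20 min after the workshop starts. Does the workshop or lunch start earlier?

Lunch starts at 9:05 AM + 200 min = 12:25 PM.
The workshop starts at 9:05 AM and lunch starts at 12:25 PM, so the workshop is first.

the workshop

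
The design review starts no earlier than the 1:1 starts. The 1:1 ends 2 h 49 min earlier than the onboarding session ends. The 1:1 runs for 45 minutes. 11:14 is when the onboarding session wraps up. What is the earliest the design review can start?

07:40

The 1:1 ends at 11:14 − 169 min = 08:25.
The 1:1 starts at 08:25 − 45 min = 07:40.
The design review is bounded by the 1:1, so the earliest it can start is 07:40.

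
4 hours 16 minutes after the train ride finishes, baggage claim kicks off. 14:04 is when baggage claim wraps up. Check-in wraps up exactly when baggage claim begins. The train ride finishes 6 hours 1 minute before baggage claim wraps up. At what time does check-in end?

12:19

The train ride ends at 14:04 − 361 min = 08:03.
Baggage claim starts at 08:03 + 256 min = 12:19.
So check-in ends at 12:19.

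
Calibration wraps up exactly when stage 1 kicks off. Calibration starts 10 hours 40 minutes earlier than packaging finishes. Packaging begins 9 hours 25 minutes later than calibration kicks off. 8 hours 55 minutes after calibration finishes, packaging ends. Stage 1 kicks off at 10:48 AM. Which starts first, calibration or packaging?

Calibration ends at 10:48 AM.
Packaging ends at 10:48 AM + 535 min = 7:43 PM.
Calibration starts at 7:43 PM − 640 min = 9:03 AM.
Packaging starts at 9:03 AM + 565 min = 6:28 PM.
Calibration starts at 9:03 AM and packaging starts at 6:28 PM, so calibration is first.

calibration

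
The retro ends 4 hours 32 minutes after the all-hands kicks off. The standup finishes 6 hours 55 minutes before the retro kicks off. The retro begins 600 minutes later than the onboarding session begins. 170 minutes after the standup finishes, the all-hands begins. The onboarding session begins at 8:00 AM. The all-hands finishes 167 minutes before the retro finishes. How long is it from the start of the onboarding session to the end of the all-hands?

7 h 40 min

The retro starts at 8:00 AM + 600 min = 6:00 PM.
The standup ends at 6:00 PM − 415 min = 11:05 AM.
The all-hands starts at 11:05 AM + 170 min = 1:55 PM.
The retro ends at 1:55 PM + 272 min = 6:27 PM.
The all-hands ends at 6:27 PM − 167 min = 3:40 PM.
From 8:00 AM to 3:40 PM is 7 h 40 min.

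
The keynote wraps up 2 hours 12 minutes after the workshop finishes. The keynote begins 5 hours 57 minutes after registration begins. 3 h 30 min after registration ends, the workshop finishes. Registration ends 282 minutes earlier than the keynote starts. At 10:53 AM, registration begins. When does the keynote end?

5:50 PM

The keynote starts at 10:53 AM + 357 min = 4:50 PM.
Registration ends at 4:50 PM − 282 min = 12:08 PM.
The workshop ends at 12:08 PM + 210 min = 3:38 PM.
The keynote ends at 3:38 PM + 132 min = 5:50 PM.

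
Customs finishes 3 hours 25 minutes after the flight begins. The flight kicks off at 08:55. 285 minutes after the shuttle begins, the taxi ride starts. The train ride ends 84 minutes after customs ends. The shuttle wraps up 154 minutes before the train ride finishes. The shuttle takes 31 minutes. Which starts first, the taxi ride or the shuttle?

the shuttle

Customs ends at 08:55 + 205 min = 12:20.
The train ride ends at 12:20 + 84 min = 13:44.
The shuttle ends at 13:44 − 154 min = 11:10.
The shuttle starts at 11:10 − 31 min = 10:39.
The taxi ride starts at 10:39 + 285 min = 15:24.
The taxi ride starts at 15:24 and the shuttle starts at 10:39, so the shuttle is first.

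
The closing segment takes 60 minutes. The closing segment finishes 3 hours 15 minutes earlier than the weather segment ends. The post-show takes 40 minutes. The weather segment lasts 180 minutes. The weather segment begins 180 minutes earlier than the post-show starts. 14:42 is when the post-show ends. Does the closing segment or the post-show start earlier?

The post-show starts at 14:42 − 40 min = 14:02.
The weather segment starts at 14:02 − 180 min = 11:02.
The weather segment ends at 11:02 + 180 min = 14:02.
The closing segment ends at 14:02 − 195 min = 10:47.
The closing segment starts at 10:47 − 60 min = 09:47.
The closing segment starts at 09:47 and the post-show starts at 14:02, so the closing segment is first.

the closing segment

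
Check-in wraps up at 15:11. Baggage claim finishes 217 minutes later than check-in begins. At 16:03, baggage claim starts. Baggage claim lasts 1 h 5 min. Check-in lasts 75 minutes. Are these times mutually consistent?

Check-in starts at 15:11 − 75 min = 13:56.
Baggage claim ends at 13:56 + 217 min = 17:33.
Baggage claim starts at 17:33 − 65 min = 16:28.
But baggage claim is also said to start at 16:03 — a 25-minute conflict.

No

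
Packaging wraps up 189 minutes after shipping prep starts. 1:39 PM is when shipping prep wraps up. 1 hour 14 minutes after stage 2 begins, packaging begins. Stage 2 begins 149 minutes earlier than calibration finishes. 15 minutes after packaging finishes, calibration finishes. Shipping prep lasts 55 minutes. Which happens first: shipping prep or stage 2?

Shipping prep starts at 1:39 PM − 55 min = 12:44 PM.
Packaging ends at 12:44 PM + 189 min = 3:53 PM.
Calibration ends at 3:53 PM + 15 min = 4:08 PM.
Stage 2 starts at 4:08 PM − 149 min = 1:39 PM.
Shipping prep starts at 12:44 PM and stage 2 starts at 1:39 PM, so shipping prep is first.

shipping prep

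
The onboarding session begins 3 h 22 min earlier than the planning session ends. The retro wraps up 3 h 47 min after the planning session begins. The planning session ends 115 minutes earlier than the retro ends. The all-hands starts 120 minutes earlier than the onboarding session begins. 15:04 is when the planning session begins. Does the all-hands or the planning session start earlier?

the all-hands

The retro ends at 15:04 + 227 min = 18:51.
The planning session ends at 18:51 − 115 min = 16:56.
The onboarding session starts at 16:56 − 202 min = 13:34.
The all-hands starts at 13:34 − 120 min = 11:34.
The all-hands starts at 11:34 and the planning session starts at 15:04, so the all-hands is first.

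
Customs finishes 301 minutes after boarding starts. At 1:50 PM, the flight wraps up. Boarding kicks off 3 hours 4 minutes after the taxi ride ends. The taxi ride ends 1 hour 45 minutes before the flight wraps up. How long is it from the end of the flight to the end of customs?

The taxi ride ends at 1:50 PM − 105 min = 12:05 PM.
Boarding starts at 12:05 PM + 184 min = 3:09 PM.
Customs ends at 3:09 PM + 301 min = 8:10 PM.
From 1:50 PM to 8:10 PM is 380 minutes.

380 minutes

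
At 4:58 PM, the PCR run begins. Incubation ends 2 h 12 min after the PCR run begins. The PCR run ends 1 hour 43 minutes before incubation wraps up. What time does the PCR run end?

5:27 PM

Incubation ends at 4:58 PM + 132 min = 7:10 PM.
The PCR run ends at 7:10 PM − 103 min = 5:27 PM.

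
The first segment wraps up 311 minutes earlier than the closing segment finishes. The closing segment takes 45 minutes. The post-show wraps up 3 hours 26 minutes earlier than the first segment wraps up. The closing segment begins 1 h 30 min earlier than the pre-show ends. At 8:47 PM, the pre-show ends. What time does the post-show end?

11:25 AM

The closing segment starts at 8:47 PM − 90 min = 7:17 PM.
The closing segment ends at 7:17 PM + 45 min = 8:02 PM.
The first segment ends at 8:02 PM − 311 min = 2:51 PM.
The post-show ends at 2:51 PM − 206 min = 11:25 AM.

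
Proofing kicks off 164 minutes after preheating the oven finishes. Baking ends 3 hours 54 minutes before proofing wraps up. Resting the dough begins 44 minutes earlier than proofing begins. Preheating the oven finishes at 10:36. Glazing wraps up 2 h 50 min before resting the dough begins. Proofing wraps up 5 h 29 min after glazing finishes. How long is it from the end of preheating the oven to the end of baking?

45 minutes

Proofing starts at 10:36 + 164 min = 13:20.
Resting the dough starts at 13:20 − 44 min = 12:36.
Glazing ends at 12:36 − 170 min = 09:46.
Proofing ends at 09:46 + 329 min = 15:15.
Baking ends at 15:15 − 234 min = 11:21.
From 10:36 to 11:21 is 45 minutes.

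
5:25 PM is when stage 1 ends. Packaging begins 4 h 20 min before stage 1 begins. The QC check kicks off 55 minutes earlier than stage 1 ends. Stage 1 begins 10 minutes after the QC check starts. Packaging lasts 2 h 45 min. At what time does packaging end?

The QC check starts at 5:25 PM − 55 min = 4:30 PM.
Stage 1 starts at 4:30 PM + 10 min = 4:40 PM.
Packaging starts at 4:40 PM − 260 min = 12:20 PM.
Packaging ends at 12:20 PM + 165 min = 3:05 PM.

3:05 PM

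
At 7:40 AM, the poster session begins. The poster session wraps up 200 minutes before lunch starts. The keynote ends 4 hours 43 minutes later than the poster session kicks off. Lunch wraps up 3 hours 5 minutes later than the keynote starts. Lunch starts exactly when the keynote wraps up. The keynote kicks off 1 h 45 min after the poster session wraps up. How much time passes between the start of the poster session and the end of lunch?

The keynote ends at 7:40 AM + 283 min = 12:23 PM.
So lunch starts at 12:23 PM.
The poster session ends at 12:23 PM − 200 min = 9:03 AM.
The keynote starts at 9:03 AM + 105 min = 10:48 AM.
Lunch ends at 10:48 AM + 185 min = 1:53 PM.
From 7:40 AM to 1:53 PM is 6 h 13 min.

6 h 13 min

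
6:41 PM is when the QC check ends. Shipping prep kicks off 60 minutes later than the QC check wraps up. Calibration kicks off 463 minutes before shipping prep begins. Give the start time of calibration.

11:58 AM

Shipping prep starts at 6:41 PM + 60 min = 7:41 PM.
Calibration starts at 7:41 PM − 463 min = 11:58 AM.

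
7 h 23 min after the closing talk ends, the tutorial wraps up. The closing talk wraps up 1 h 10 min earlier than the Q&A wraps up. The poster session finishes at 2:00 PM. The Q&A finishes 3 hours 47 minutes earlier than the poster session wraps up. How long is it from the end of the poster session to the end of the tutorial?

2 hours 26 minutes

The Q&A ends at 2:00 PM − 227 min = 10:13 AM.
The closing talk ends at 10:13 AM − 70 min = 9:03 AM.
The tutorial ends at 9:03 AM + 443 min = 4:26 PM.
From 2:00 PM to 4:26 PM is 2 hours 26 minutes.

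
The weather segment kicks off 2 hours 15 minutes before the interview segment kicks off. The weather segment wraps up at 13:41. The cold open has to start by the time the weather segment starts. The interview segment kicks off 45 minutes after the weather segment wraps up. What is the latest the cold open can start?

The interview segment starts at 13:41 + 45 min = 14:26.
The weather segment starts at 14:26 − 135 min = 12:11.
The cold open is bounded by the weather segment, so the latest it can start is 12:11.

12:11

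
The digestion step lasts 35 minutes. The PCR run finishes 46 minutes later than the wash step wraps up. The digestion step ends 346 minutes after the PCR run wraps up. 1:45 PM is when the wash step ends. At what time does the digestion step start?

The PCR run ends at 1:45 PM + 46 min = 2:31 PM.
The digestion step ends at 2:31 PM + 346 min = 8:17 PM.
The digestion step starts at 8:17 PM − 35 min = 7:42 PM.

7:42 PM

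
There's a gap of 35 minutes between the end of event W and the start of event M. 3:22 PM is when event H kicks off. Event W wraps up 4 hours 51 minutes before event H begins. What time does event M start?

11:06 AM

Event W ends at 3:22 PM − 291 min = 10:31 AM.
Event M starts at 10:31 AM + 35 min = 11:06 AM.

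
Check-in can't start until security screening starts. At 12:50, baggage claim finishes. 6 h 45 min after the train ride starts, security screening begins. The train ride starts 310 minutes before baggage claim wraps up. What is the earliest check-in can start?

The train ride starts at 12:50 − 310 min = 07:40.
Security screening starts at 07:40 + 405 min = 14:25.
Check-in is bounded by security screening, so the earliest it can start is 14:25.

14:25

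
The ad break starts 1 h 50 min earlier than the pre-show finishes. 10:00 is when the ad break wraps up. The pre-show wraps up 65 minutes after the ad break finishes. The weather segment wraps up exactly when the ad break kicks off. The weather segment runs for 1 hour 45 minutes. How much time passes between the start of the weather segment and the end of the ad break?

150 minutes

The pre-show ends at 10:00 + 65 min = 11:05.
The ad break starts at 11:05 − 110 min = 09:15.
So the weather segment ends at 09:15.
The weather segment starts at 09:15 − 105 min = 07:30.
From 07:30 to 10:00 is 150 minutes.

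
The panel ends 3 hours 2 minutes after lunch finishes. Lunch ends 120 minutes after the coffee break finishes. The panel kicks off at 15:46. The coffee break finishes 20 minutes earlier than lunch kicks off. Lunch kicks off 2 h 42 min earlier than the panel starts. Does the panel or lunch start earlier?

lunch

Lunch starts at 15:46 − 162 min = 13:04.
The panel starts at 15:46 and lunch starts at 13:04, so lunch is first.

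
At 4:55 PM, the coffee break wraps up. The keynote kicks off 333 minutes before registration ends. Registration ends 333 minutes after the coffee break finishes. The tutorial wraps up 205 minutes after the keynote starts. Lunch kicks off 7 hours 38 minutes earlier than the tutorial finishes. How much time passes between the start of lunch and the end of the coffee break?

Registration ends at 4:55 PM + 333 min = 10:28 PM.
The keynote starts at 10:28 PM − 333 min = 4:55 PM.
The tutorial ends at 4:55 PM + 205 min = 8:20 PM.
Lunch starts at 8:20 PM − 458 min = 12:42 PM.
From 12:42 PM to 4:55 PM is 4 h 13 min.

4 h 13 min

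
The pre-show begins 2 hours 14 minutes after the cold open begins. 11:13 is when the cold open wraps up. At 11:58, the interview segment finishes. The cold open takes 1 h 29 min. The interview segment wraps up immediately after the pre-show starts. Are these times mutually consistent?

Yes

The cold open starts at 11:13 − 89 min = 09:44.
The pre-show starts at 09:44 + 134 min = 11:58.
So the interview segment ends at 11:58.
That matches the stated 11:58, so the schedule is consistent.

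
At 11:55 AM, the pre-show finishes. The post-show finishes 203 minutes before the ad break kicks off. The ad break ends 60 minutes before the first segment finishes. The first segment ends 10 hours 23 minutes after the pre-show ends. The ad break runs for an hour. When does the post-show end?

4:55 PM

The first segment ends at 11:55 AM + 623 min = 10:18 PM.
The ad break ends at 10:18 PM − 60 min = 9:18 PM.
The ad break starts at 9:18 PM − 60 min = 8:18 PM.
The post-show ends at 8:18 PM − 203 min = 4:55 PM.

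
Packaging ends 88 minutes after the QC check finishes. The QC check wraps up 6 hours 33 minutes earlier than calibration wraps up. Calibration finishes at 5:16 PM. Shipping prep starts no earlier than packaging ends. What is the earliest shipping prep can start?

12:11 PM

The QC check ends at 5:16 PM − 393 min = 10:43 AM.
Packaging ends at 10:43 AM + 88 min = 12:11 PM.
Shipping prep is bounded by packaging, so the earliest it can start is 12:11 PM.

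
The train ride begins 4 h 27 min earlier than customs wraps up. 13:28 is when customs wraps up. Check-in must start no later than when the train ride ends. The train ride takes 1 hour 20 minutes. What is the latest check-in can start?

The train ride starts at 13:28 − 267 min = 09:01.
The train ride ends at 09:01 + 80 min = 10:21.
Check-in is bounded by the train ride, so the latest it can start is 10:21.

10:21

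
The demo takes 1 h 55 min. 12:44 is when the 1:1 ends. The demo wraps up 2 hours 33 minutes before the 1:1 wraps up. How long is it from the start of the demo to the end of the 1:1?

4 h 28 min

The demo ends at 12:44 − 153 min = 10:11.
The demo starts at 10:11 − 115 min = 08:16.
From 08:16 to 12:44 is 4 h 28 min.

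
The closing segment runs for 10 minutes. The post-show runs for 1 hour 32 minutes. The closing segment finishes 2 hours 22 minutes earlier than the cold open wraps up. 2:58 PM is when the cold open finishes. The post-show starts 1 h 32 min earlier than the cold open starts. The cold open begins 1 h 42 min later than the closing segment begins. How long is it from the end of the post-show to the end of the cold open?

50 minutes

The closing segment ends at 2:58 PM − 142 min = 12:36 PM.
The closing segment starts at 12:36 PM − 10 min = 12:26 PM.
The cold open starts at 12:26 PM + 102 min = 2:08 PM.
The post-show starts at 2:08 PM − 92 min = 12:36 PM.
The post-show ends at 12:36 PM + 92 min = 2:08 PM.
From 2:08 PM to 2:58 PM is 50 minutes.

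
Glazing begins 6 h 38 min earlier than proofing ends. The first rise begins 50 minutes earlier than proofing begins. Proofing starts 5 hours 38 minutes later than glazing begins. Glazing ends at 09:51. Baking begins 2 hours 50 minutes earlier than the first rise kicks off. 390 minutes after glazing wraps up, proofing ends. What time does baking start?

Proofing ends at 09:51 + 390 min = 16:21.
Glazing starts at 16:21 − 398 min = 09:43.
Proofing starts at 09:43 + 338 min = 15:21.
The first rise starts at 15:21 − 50 min = 14:31.
Baking starts at 14:31 − 170 min = 11:41.

11:41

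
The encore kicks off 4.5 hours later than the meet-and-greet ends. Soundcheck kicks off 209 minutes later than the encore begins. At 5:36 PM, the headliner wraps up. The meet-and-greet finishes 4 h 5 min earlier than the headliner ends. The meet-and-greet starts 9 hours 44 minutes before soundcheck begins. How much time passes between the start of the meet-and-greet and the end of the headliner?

The meet-and-greet ends at 5:36 PM − 245 min = 1:31 PM.
The encore starts at 1:31 PM + 270 min = 6:01 PM.
Soundcheck starts at 6:01 PM + 209 min = 9:30 PM.
The meet-and-greet starts at 9:30 PM − 584 min = 11:46 AM.
From 11:46 AM to 5:36 PM is 5 h 50 min.

5 h 50 min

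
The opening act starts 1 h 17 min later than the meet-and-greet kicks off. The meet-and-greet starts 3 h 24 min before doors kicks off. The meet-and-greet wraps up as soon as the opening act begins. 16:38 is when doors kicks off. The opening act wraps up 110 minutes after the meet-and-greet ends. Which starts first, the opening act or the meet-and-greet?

The meet-and-greet starts at 16:38 − 204 min = 13:14.
The opening act starts at 13:14 + 77 min = 14:31.
The opening act starts at 14:31 and the meet-and-greet starts at 13:14, so the meet-and-greet is first.

the meet-and-greet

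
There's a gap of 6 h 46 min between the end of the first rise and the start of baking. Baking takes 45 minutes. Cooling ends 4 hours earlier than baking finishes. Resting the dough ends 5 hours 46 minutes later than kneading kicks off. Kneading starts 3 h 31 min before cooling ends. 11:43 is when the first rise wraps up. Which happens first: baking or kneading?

kneading

Baking starts at 11:43 + 406 min = 18:29.
Baking ends at 18:29 + 45 min = 19:14.
Cooling ends at 19:14 − 240 min = 15:14.
Kneading starts at 15:14 − 211 min = 11:43.
Baking starts at 18:29 and kneading starts at 11:43, so kneading is first.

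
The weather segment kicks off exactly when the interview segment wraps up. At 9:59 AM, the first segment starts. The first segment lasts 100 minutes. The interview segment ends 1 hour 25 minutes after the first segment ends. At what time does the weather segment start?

The first segment ends at 9:59 AM + 100 min = 11:39 AM.
The interview segment ends at 11:39 AM + 85 min = 1:04 PM.
So the weather segment starts at 1:04 PM.

1:04 PM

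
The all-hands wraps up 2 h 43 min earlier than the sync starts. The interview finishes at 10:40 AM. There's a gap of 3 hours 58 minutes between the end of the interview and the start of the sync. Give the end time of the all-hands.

The sync starts at 10:40 AM + 238 min = 2:38 PM.
The all-hands ends at 2:38 PM − 163 min = 11:55 AM.

11:55 AM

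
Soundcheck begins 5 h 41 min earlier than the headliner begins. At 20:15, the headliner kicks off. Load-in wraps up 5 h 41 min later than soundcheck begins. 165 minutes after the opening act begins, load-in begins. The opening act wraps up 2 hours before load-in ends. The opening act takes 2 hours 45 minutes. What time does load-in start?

Soundcheck starts at 20:15 − 341 min = 14:34.
Load-in ends at 14:34 + 341 min = 20:15.
The opening act ends at 20:15 − 120 min = 18:15.
The opening act starts at 18:15 − 165 min = 15:30.
Load-in starts at 15:30 + 165 min = 18:15.

18:15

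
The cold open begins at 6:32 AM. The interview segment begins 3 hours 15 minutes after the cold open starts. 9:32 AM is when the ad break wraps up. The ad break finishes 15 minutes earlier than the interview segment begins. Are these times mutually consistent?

Yes

The interview segment starts at 6:32 AM + 195 min = 9:47 AM.
The ad break ends at 9:47 AM − 15 min = 9:32 AM.
That matches the stated 9:32 AM, so the schedule is consistent.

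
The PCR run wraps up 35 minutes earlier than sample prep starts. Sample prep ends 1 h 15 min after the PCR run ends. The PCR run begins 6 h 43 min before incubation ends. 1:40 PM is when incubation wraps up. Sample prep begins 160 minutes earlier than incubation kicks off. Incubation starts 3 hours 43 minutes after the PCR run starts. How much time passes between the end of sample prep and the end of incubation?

The PCR run starts at 1:40 PM − 403 min = 6:57 AM.
Incubation starts at 6:57 AM + 223 min = 10:40 AM.
Sample prep starts at 10:40 AM − 160 min = 8:00 AM.
The PCR run ends at 8:00 AM − 35 min = 7:25 AM.
Sample prep ends at 7:25 AM + 75 min = 8:40 AM.
From 8:40 AM to 1:40 PM is 5 hours.

5 hours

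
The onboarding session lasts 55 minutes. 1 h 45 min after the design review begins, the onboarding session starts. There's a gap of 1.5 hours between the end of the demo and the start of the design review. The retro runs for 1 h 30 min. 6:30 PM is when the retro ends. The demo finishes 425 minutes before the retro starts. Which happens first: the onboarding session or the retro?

the onboarding session

The retro starts at 6:30 PM − 90 min = 5:00 PM.
The demo ends at 5:00 PM − 425 min = 9:55 AM.
The design review starts at 9:55 AM + 90 min = 11:25 AM.
The onboarding session starts at 11:25 AM + 105 min = 1:10 PM.
The onboarding session starts at 1:10 PM and the retro starts at 5:00 PM, so the onboarding session is first.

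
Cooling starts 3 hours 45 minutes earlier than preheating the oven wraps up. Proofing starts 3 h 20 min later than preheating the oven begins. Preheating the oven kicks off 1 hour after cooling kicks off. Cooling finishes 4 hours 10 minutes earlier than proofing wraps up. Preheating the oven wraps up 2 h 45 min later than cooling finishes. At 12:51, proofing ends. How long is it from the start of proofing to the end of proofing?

Cooling ends at 12:51 − 250 min = 08:41.
Preheating the oven ends at 08:41 + 165 min = 11:26.
Cooling starts at 11:26 − 225 min = 07:41.
Preheating the oven starts at 07:41 + 60 min = 08:41.
Proofing starts at 08:41 + 200 min = 12:01.
From 12:01 to 12:51 is 50 minutes.

50 minutes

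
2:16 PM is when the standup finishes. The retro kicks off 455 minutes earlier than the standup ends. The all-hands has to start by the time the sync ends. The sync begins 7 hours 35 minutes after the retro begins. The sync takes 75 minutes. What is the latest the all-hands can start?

The retro starts at 2:16 PM − 455 min = 6:41 AM.
The sync starts at 6:41 AM + 455 min = 2:16 PM.
The sync ends at 2:16 PM + 75 min = 3:31 PM.
The all-hands is bounded by the sync, so the latest it can start is 3:31 PM.

3:31 PM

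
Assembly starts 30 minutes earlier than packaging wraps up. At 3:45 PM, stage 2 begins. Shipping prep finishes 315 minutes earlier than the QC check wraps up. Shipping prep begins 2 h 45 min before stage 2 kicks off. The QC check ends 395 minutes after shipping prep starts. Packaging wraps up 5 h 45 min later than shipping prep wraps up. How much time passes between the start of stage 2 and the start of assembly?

3 hours 50 minutes

Shipping prep starts at 3:45 PM − 165 min = 1:00 PM.
The QC check ends at 1:00 PM + 395 min = 7:35 PM.
Shipping prep ends at 7:35 PM − 315 min = 2:20 PM.
Packaging ends at 2:20 PM + 345 min = 8:05 PM.
Assembly starts at 8:05 PM − 30 min = 7:35 PM.
From 3:45 PM to 7:35 PM is 3 hours 50 minutes.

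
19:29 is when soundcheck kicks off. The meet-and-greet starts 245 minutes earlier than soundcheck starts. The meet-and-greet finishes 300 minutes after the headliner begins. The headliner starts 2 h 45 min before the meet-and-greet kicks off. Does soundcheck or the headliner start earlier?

The meet-and-greet starts at 19:29 − 245 min = 15:24.
The headliner starts at 15:24 − 165 min = 12:39.
Soundcheck starts at 19:29 and the headliner starts at 12:39, so the headliner is first.

the headliner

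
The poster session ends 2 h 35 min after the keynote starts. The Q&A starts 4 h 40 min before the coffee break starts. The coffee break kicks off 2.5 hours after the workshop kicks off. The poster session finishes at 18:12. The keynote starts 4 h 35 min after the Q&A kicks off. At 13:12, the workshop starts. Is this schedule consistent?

The coffee break starts at 13:12 + 150 min = 15:42.
The Q&A starts at 15:42 − 280 min = 11:02.
The keynote starts at 11:02 + 275 min = 15:37.
The poster session ends at 15:37 + 155 min = 18:12.
That matches the stated 18:12, so the schedule is consistent.

Yes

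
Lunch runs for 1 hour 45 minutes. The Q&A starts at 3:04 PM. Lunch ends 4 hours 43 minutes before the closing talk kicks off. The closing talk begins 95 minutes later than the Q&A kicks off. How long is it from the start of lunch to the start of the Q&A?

4 hours 53 minutes

The closing talk starts at 3:04 PM + 95 min = 4:39 PM.
Lunch ends at 4:39 PM − 283 min = 11:56 AM.
Lunch starts at 11:56 AM − 105 min = 10:11 AM.
From 10:11 AM to 3:04 PM is 4 hours 53 minutes.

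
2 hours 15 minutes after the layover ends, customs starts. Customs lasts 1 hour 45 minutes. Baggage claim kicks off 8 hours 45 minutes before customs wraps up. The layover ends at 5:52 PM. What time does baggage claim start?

Customs starts at 5:52 PM + 135 min = 8:07 PM.
Customs ends at 8:07 PM + 105 min = 9:52 PM.
Baggage claim starts at 9:52 PM − 525 min = 1:07 PM.

1:07 PM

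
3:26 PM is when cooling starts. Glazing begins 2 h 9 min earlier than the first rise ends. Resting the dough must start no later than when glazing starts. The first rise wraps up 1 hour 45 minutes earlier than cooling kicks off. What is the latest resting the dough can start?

11:32 AM

The first rise ends at 3:26 PM − 105 min = 1:41 PM.
Glazing starts at 1:41 PM − 129 min = 11:32 AM.
Resting the dough is bounded by glazing, so the latest it can start is 11:32 AM.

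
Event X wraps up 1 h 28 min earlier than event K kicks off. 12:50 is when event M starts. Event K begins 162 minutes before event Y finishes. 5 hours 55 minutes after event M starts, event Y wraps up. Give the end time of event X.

Event Y ends at 12:50 + 355 min = 18:45.
Event K starts at 18:45 − 162 min = 16:03.
Event X ends at 16:03 − 88 min = 14:35.

14:35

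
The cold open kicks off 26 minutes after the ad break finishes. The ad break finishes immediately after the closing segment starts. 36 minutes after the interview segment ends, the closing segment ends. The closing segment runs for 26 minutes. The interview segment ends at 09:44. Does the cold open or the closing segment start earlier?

the closing segment

The closing segment ends at 09:44 + 36 min = 10:20.
The closing segment starts at 10:20 − 26 min = 09:54.
So the ad break ends at 09:54.
The cold open starts at 09:54 + 26 min = 10:20.
The cold open starts at 10:20 and the closing segment starts at 09:54, so the closing segment is first.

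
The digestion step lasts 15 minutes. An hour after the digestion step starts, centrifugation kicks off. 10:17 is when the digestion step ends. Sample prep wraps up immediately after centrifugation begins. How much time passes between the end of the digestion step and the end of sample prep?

The digestion step starts at 10:17 − 15 min = 10:02.
Centrifugation starts at 10:02 + 60 min = 11:02.
So sample prep ends at 11:02.
From 10:17 to 11:02 is 45 minutes.

45 minutes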